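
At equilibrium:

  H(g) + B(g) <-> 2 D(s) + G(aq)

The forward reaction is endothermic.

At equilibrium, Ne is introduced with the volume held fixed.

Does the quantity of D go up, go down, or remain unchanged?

unchanged

At constant volume, adding an inert gas leaves every reacting species' partial pressure unchanged, so Q is unchanged — no shift from this change.
No net shift occurs, so the amount of D is unchanged.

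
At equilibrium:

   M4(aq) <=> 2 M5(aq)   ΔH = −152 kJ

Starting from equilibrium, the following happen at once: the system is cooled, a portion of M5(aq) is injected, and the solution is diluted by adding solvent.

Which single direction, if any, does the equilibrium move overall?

The forward reaction is exothermic. Lowering T favours the exothermic direction — shift to the right.
Adding M5 (aq), a product, drives the reaction to the left.
Dilution lowers every aqueous concentration by the same factor. Δn_aq = 2 − 1 = +1, so the system shifts toward the side with more dissolved moles — to the right.
The individual effects push in opposite directions; without quantitative information the net direction cannot be determined.

cannot be determined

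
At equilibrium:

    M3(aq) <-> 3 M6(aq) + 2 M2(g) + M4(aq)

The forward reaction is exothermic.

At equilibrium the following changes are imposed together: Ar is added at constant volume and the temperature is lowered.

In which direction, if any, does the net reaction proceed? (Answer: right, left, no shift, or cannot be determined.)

right

At constant volume, adding an inert gas leaves every reacting species' partial pressure unchanged, so Q is unchanged — no shift from this change.
The forward reaction is exothermic. Lowering T favours the exothermic direction — shift to the right.
Only the nonzero effect(s) matter; the net shift is to the right.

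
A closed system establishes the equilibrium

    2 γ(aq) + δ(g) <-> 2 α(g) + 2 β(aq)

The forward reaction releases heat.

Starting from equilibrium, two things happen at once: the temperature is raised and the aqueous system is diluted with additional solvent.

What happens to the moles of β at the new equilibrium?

The forward reaction is exothermic. Raising T favours the endothermic direction — shift to the left.
Dilution scales every aqueous concentration by the same factor. Δn_aq = 2 − 2 = 0, so Q is unchanged — no shift.
The net shift is to the left. β is a product, so its amount decreases.

decreases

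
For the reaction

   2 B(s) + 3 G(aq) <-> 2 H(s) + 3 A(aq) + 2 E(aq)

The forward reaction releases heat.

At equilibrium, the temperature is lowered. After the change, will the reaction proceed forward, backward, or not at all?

right

The forward reaction is exothermic. Lowering T favours the exothermic direction — shift to the right.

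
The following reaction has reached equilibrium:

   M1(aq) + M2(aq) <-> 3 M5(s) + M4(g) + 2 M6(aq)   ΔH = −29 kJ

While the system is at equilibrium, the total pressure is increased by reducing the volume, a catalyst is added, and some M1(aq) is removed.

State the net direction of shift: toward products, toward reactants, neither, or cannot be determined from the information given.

Gas moles: reactants 0, products 1 (Δn_gas = +1). Compression shifts the system toward the side with fewer moles of gas — to the left.
A catalyst speeds both forward and reverse rates equally; it changes neither Q nor K — no shift from this change.
Removing M1 (aq), a reactant, drives the reaction to the left.
Only the nonzero effect(s) matter; the net shift is to the left.

left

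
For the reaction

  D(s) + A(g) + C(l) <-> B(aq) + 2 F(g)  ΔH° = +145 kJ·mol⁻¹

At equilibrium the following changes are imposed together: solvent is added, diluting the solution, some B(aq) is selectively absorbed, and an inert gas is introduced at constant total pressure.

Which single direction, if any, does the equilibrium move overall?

right

Dilution lowers every aqueous concentration by the same factor. Δn_aq = 1 − 0 = +1, so the system shifts toward the side with more dissolved moles — to the right.
Removing B (aq), a product, drives the reaction to the right.
Adding inert gas at constant total pressure expands the volume and lowers every reacting partial pressure. With Δn_gas = 2 − 1 = +1, Q moves away from K toward the side with fewer gas moles, so the system shifts toward the side with more gas moles — to the right.
All effects act in the same direction — net shift to the right.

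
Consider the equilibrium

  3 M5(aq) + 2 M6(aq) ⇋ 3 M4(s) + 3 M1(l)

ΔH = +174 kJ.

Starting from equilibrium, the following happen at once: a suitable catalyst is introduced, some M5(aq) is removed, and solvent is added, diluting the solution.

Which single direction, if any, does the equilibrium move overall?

A catalyst speeds both forward and reverse rates equally; it changes neither Q nor K — no shift from this change.
Removing M5 (aq), a reactant, drives the reaction to the left.
Dilution lowers every aqueous concentration by the same factor. Δn_aq = 0 − 5 = -5, so the system shifts toward the side with more dissolved moles — to the left.
Only the nonzero effect(s) matter; the net shift is to the left.

left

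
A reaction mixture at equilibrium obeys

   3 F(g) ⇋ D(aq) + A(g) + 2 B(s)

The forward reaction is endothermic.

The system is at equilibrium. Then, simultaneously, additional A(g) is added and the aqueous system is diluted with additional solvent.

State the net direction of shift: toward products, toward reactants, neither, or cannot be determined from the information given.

cannot be determined

Adding A (g), a product, drives the reaction to the left.
Dilution lowers every aqueous concentration by the same factor. Δn_aq = 1 − 0 = +1, so the system shifts toward the side with more dissolved moles — to the right.
The individual effects push in opposite directions; without quantitative information the net direction cannot be determined.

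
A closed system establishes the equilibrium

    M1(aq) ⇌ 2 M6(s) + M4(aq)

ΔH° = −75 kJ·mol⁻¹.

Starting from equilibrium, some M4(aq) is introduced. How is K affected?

unchanged

The equilibrium constant depends only on temperature. This perturbation may move the position of equilibrium, but since T is unchanged, K itself is unchanged.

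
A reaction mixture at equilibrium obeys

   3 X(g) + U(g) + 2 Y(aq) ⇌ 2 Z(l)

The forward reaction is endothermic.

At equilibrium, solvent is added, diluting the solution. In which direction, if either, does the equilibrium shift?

Dilution lowers every aqueous concentration by the same factor. Δn_aq = 0 − 2 = -2, so the system shifts toward the side with more dissolved moles — to the left.

left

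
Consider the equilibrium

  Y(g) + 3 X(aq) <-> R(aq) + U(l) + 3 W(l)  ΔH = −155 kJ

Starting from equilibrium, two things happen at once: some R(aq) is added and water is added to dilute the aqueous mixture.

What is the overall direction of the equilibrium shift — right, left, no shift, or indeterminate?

left

Adding R (aq), a product, drives the reaction to the left.
Dilution lowers every aqueous concentration by the same factor. Δn_aq = 1 − 3 = -2, so the system shifts toward the side with more dissolved moles — to the left.
All effects act in the same direction — net shift to the left.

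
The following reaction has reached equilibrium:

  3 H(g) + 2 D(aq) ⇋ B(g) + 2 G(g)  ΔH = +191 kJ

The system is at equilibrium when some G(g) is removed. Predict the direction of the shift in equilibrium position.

Removing G (g), a product, drives the reaction to the right.

right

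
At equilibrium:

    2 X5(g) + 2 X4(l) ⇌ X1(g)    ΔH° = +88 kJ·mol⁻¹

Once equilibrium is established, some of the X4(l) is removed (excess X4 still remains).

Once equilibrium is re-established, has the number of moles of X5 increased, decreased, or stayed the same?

X4 is a pure liquid; its activity is 1 regardless of amount, so Q is unaffected — no shift from this change.
No net shift occurs, so the amount of X5 is unchanged.

unchanged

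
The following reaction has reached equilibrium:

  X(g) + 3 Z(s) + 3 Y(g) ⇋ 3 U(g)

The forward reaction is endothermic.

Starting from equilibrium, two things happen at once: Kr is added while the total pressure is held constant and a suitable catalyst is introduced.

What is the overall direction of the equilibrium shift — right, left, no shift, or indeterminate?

Adding inert gas at constant total pressure expands the volume and lowers every reacting partial pressure. With Δn_gas = 3 − 4 = -1, Q moves away from K toward the side with fewer gas moles, so the system shifts toward the side with more gas moles — to the left.
A catalyst speeds both forward and reverse rates equally; it changes neither Q nor K — no shift from this change.
Only the nonzero effect(s) matter; the net shift is to the left.

left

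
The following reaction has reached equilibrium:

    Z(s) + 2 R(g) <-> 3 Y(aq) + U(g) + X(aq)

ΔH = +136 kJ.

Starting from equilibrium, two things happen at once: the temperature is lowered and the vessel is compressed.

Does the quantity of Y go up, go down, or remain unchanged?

cannot be determined

The forward reaction is endothermic. Lowering T favours the exothermic direction — shift to the left.
Gas moles: reactants 2, products 1 (Δn_gas = -1). Compression shifts the system toward the side with fewer moles of gas — to the right.
The two effects oppose each other, so the net shift — and hence the change in Y — cannot be determined from the given information.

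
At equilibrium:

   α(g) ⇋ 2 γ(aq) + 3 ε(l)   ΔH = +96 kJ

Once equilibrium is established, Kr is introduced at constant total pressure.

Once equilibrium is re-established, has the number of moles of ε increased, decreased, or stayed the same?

Adding inert gas at constant total pressure expands the volume and lowers every reacting partial pressure. With Δn_gas = 0 − 1 = -1, Q moves away from K toward the side with fewer gas moles, so the system shifts toward the side with more gas moles — to the left.
The net shift is to the left. ε is a product, so its amount decreases.

decreases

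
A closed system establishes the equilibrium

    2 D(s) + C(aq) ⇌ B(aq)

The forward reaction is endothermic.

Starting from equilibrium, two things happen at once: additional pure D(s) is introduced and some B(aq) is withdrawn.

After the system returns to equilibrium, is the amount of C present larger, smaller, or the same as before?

D is a pure solid; its activity is 1 regardless of amount, so Q is unaffected — no shift from this change.
Removing B (aq), a product, drives the reaction to the right.
The net shift is to the right. C is a reactant, so its amount decreases.

decreases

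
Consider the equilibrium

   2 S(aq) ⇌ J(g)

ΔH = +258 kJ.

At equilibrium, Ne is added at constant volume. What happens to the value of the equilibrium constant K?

The equilibrium constant depends only on temperature. This perturbation changes neither the position of equilibrium nor K.

unchanged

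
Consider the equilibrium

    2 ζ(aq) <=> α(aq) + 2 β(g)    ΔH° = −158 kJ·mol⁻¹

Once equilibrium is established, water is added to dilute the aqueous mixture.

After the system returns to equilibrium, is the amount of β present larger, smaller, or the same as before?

Dilution lowers every aqueous concentration by the same factor. Δn_aq = 1 − 2 = -1, so the system shifts toward the side with more dissolved moles — to the left.
The net shift is to the left. β is a product, so its amount decreases.

decreases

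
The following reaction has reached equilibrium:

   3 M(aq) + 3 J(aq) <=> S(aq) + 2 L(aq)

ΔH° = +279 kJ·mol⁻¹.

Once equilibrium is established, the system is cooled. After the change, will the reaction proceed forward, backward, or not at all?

left

The forward reaction is endothermic. Lowering T favours the exothermic direction — shift to the left.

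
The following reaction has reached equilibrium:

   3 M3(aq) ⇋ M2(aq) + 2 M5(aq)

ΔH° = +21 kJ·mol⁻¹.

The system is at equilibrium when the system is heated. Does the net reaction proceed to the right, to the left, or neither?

right

The forward reaction is endothermic. Raising T favours the endothermic direction — shift to the right.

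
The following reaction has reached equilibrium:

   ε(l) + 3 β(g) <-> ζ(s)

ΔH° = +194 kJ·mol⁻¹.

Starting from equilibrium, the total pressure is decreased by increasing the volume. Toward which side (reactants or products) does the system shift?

left

Gas moles: reactants 3, products 0 (Δn_gas = -3). Expansion shifts the system toward the side with more moles of gas — to the left.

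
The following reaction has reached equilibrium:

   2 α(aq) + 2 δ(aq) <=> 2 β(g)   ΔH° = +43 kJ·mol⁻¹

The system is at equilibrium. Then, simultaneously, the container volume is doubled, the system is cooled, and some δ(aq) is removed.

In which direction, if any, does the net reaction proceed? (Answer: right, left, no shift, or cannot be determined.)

Gas moles: reactants 0, products 2 (Δn_gas = +2). Expansion shifts the system toward the side with more moles of gas — to the right.
The forward reaction is endothermic. Lowering T favours the exothermic direction — shift to the left.
Removing δ (aq), a reactant, drives the reaction to the left.
The individual effects push in opposite directions; without quantitative information the net direction cannot be determined.

cannot be determined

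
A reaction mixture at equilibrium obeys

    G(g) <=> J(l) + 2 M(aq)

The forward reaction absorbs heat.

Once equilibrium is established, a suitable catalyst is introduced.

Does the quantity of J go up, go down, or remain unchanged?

A catalyst speeds both forward and reverse rates equally; it changes neither Q nor K — no shift from this change.
No net shift occurs, so the amount of J is unchanged.

unchanged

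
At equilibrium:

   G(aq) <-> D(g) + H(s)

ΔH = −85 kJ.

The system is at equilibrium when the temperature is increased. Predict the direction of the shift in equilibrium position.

left

The forward reaction is exothermic. Raising T favours the endothermic direction — shift to the left.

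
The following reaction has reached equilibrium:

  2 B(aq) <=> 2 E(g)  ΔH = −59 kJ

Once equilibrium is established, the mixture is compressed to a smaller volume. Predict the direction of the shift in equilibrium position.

left

Gas moles: reactants 0, products 2 (Δn_gas = +2). Compression shifts the system toward the side with fewer moles of gas — to the left.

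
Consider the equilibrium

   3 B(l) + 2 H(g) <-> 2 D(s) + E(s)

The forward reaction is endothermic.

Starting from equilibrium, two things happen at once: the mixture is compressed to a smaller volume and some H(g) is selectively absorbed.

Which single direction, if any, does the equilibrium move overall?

cannot be determined

Gas moles: reactants 2, products 0 (Δn_gas = -2). Compression shifts the system toward the side with fewer moles of gas — to the right.
Removing H (g), a reactant, drives the reaction to the left.
The individual effects push in opposite directions; without quantitative information the net direction cannot be determined.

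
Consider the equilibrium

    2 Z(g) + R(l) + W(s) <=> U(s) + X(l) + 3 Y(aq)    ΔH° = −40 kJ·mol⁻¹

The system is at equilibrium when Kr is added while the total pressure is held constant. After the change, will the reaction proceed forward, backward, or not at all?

Adding inert gas at constant total pressure expands the volume and lowers every reacting partial pressure. With Δn_gas = 0 − 2 = -2, Q moves away from K toward the side with fewer gas moles, so the system shifts toward the side with more gas moles — to the left.

left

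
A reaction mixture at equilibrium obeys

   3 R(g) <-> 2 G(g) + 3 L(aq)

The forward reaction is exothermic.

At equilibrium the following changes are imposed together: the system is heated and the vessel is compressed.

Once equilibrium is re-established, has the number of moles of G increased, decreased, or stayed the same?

The forward reaction is exothermic. Raising T favours the endothermic direction — shift to the left.
Gas moles: reactants 3, products 2 (Δn_gas = -1). Compression shifts the system toward the side with fewer moles of gas — to the right.
The two effects oppose each other, so the net shift — and hence the change in G — cannot be determined from the given information.

cannot be determined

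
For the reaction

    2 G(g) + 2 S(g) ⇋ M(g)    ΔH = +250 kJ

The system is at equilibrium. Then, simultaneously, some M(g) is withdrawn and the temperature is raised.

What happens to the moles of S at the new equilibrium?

decreases

Removing M (g), a product, drives the reaction to the right.
The forward reaction is endothermic. Raising T favours the endothermic direction — shift to the right.
The net shift is to the right. S is a reactant, so its amount decreases.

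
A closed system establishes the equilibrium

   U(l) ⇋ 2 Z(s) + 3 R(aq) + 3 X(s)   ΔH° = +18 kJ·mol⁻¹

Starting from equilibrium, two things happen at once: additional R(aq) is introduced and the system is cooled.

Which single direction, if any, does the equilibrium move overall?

Adding R (aq), a product, drives the reaction to the left.
The forward reaction is endothermic. Lowering T favours the exothermic direction — shift to the left.
All effects act in the same direction — net shift to the left.

left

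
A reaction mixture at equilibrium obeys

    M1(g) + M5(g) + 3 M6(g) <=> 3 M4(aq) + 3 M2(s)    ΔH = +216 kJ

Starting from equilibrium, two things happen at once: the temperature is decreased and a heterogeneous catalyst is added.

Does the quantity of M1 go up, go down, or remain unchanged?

The forward reaction is endothermic. Lowering T favours the exothermic direction — shift to the left.
A catalyst speeds both forward and reverse rates equally; it changes neither Q nor K — no shift from this change.
The net shift is to the left. M1 is a reactant, so its amount increases.

increases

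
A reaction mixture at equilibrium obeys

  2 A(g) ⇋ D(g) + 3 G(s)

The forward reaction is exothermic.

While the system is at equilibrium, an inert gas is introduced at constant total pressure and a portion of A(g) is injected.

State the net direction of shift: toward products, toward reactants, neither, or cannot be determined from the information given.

cannot be determined

Adding inert gas at constant total pressure expands the volume and lowers every reacting partial pressure. With Δn_gas = 1 − 2 = -1, Q moves away from K toward the side with fewer gas moles, so the system shifts toward the side with more gas moles — to the left.
Adding A (g), a reactant, drives the reaction to the right.
The individual effects push in opposite directions; without quantitative information the net direction cannot be determined.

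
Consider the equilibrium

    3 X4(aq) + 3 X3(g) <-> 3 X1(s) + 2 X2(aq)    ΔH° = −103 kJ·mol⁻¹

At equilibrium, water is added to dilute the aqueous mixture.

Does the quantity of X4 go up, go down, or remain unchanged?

increases

Dilution lowers every aqueous concentration by the same factor. Δn_aq = 2 − 3 = -1, so the system shifts toward the side with more dissolved moles — to the left.
The net shift is to the left. X4 is a reactant, so its amount increases.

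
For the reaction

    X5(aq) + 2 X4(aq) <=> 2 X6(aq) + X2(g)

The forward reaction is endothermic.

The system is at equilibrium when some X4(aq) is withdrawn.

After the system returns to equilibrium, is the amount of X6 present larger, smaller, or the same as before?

decreases

Removing X4 (aq), a reactant, drives the reaction to the left.
The net shift is to the left. X6 is a product, so its amount decreases.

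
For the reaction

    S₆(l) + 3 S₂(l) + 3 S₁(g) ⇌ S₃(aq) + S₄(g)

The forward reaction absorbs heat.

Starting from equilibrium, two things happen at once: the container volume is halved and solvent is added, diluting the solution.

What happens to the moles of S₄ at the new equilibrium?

Gas moles: reactants 3, products 1 (Δn_gas = -2). Compression shifts the system toward the side with fewer moles of gas — to the right.
Dilution lowers every aqueous concentration by the same factor. Δn_aq = 1 − 0 = +1, so the system shifts toward the side with more dissolved moles — to the right.
The net shift is to the right. S₄ is a product, so its amount increases.

increases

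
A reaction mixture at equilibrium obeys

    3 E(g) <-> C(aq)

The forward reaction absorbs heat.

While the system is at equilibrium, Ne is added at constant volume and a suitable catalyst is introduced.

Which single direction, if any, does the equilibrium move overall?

no shift

At constant volume, adding an inert gas leaves every reacting species' partial pressure unchanged, so Q is unchanged — no shift from this change.
A catalyst speeds both forward and reverse rates equally; it changes neither Q nor K — no shift from this change.
None of the changes alters Q relative to K, so there is no net shift.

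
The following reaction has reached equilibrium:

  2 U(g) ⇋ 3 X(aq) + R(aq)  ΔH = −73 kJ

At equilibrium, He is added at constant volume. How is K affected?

unchanged

The equilibrium constant depends only on temperature. This perturbation changes neither the position of equilibrium nor K.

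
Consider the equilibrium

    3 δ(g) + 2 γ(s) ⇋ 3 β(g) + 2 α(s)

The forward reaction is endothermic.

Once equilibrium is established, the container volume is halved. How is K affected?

unchanged

The equilibrium constant depends only on temperature. This perturbation changes neither the position of equilibrium nor K.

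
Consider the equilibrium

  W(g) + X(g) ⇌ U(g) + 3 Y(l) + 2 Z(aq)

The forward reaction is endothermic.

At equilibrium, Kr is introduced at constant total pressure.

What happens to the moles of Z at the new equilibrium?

decreases

Adding inert gas at constant total pressure expands the volume and lowers every reacting partial pressure. With Δn_gas = 1 − 2 = -1, Q moves away from K toward the side with fewer gas moles, so the system shifts toward the side with more gas moles — to the left.
The net shift is to the left. Z is a product, so its amount decreases.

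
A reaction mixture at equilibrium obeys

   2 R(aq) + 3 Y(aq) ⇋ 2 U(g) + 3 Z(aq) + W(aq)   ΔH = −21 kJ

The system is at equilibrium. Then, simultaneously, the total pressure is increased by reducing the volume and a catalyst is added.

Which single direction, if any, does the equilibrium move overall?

left

Gas moles: reactants 0, products 2 (Δn_gas = +2). Compression shifts the system toward the side with fewer moles of gas — to the left.
A catalyst speeds both forward and reverse rates equally; it changes neither Q nor K — no shift from this change.
Only the nonzero effect(s) matter; the net shift is to the left.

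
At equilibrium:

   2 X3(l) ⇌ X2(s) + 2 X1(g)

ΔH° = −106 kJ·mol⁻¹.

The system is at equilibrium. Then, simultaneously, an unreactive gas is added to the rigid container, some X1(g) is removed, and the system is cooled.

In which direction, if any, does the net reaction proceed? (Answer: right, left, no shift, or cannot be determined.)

right

At constant volume, adding an inert gas leaves every reacting species' partial pressure unchanged, so Q is unchanged — no shift from this change.
Removing X1 (g), a product, drives the reaction to the right.
The forward reaction is exothermic. Lowering T favours the exothermic direction — shift to the right.
Only the nonzero effect(s) matter; the net shift is to the right.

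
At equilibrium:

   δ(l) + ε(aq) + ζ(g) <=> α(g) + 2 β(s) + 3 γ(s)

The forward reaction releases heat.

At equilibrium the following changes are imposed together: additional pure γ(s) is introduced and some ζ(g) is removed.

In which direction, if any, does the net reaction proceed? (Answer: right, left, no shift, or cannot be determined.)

left

γ is a pure solid; its activity is 1 regardless of amount, so Q is unaffected — no shift from this change.
Removing ζ (g), a reactant, drives the reaction to the left.
Only the nonzero effect(s) matter; the net shift is to the left.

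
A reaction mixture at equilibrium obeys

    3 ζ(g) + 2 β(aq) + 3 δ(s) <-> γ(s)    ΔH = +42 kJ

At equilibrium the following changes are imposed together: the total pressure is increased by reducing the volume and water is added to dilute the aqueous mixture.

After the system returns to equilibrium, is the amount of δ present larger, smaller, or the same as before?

cannot be determined

Gas moles: reactants 3, products 0 (Δn_gas = -3). Compression shifts the system toward the side with fewer moles of gas — to the right.
Dilution lowers every aqueous concentration by the same factor. Δn_aq = 0 − 2 = -2, so the system shifts toward the side with more dissolved moles — to the left.
The two effects oppose each other, so the net shift — and hence the change in δ — cannot be determined from the given information.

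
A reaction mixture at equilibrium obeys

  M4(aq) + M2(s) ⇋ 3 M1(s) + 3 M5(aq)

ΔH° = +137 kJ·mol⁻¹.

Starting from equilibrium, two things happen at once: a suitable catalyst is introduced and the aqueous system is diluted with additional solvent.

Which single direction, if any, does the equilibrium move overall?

A catalyst speeds both forward and reverse rates equally; it changes neither Q nor K — no shift from this change.
Dilution lowers every aqueous concentration by the same factor. Δn_aq = 3 − 1 = +2, so the system shifts toward the side with more dissolved moles — to the right.
Only the nonzero effect(s) matter; the net shift is to the right.

right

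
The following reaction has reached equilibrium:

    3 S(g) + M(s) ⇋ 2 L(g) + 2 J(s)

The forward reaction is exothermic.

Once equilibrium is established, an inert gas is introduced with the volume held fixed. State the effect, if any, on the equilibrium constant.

The equilibrium constant depends only on temperature. This perturbation changes neither the position of equilibrium nor K.

unchanged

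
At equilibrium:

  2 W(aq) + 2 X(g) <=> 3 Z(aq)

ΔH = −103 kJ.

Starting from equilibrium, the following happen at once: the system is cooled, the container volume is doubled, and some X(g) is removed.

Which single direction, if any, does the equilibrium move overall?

The forward reaction is exothermic. Lowering T favours the exothermic direction — shift to the right.
Gas moles: reactants 2, products 0 (Δn_gas = -2). Expansion shifts the system toward the side with more moles of gas — to the left.
Removing X (g), a reactant, drives the reaction to the left.
The individual effects push in opposite directions; without quantitative information the net direction cannot be determined.

cannot be determined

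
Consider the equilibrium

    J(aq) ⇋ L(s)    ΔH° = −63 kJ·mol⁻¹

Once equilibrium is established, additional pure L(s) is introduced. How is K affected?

unchanged

The equilibrium constant depends only on temperature. This perturbation changes neither the position of equilibrium nor K.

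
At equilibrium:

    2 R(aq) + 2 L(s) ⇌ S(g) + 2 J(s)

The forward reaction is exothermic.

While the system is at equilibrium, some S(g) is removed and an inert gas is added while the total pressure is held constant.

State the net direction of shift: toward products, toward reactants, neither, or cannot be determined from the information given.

Removing S (g), a product, drives the reaction to the right.
Adding inert gas at constant total pressure expands the volume and lowers every reacting partial pressure. With Δn_gas = 1 − 0 = +1, Q moves away from K toward the side with fewer gas moles, so the system shifts toward the side with more gas moles — to the right.
All effects act in the same direction — net shift to the right.

right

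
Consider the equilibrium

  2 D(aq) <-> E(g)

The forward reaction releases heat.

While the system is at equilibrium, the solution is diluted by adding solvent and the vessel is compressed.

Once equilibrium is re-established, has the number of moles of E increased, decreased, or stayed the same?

Dilution lowers every aqueous concentration by the same factor. Δn_aq = 0 − 2 = -2, so the system shifts toward the side with more dissolved moles — to the left.
Gas moles: reactants 0, products 1 (Δn_gas = +1). Compression shifts the system toward the side with fewer moles of gas — to the left.
The net shift is to the left. E is a product, so its amount decreases.

decreases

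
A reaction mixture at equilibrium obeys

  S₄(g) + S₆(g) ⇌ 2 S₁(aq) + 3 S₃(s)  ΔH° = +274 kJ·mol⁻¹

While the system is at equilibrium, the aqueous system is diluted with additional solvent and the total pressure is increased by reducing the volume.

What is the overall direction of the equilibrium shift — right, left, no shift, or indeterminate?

right

Dilution lowers every aqueous concentration by the same factor. Δn_aq = 2 − 0 = +2, so the system shifts toward the side with more dissolved moles — to the right.
Gas moles: reactants 2, products 0 (Δn_gas = -2). Compression shifts the system toward the side with fewer moles of gas — to the right.
All effects act in the same direction — net shift to the right.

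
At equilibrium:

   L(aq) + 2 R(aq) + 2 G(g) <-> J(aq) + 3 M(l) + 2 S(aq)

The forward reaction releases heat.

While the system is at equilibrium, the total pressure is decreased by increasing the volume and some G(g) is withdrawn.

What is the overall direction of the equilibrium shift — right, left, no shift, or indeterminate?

left

Gas moles: reactants 2, products 0 (Δn_gas = -2). Expansion shifts the system toward the side with more moles of gas — to the left.
Removing G (g), a reactant, drives the reaction to the left.
All effects act in the same direction — net shift to the left.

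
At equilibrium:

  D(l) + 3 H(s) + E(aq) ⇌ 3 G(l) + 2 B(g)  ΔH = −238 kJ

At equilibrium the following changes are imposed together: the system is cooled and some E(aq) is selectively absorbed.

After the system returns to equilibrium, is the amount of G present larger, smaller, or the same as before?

cannot be determined

The forward reaction is exothermic. Lowering T favours the exothermic direction — shift to the right.
Removing E (aq), a reactant, drives the reaction to the left.
The two effects oppose each other, so the net shift — and hence the change in G — cannot be determined from the given information.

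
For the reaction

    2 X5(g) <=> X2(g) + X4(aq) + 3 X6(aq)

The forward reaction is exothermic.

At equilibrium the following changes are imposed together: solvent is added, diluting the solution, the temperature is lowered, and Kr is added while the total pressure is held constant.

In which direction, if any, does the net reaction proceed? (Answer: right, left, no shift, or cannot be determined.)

cannot be determined

Dilution lowers every aqueous concentration by the same factor. Δn_aq = 4 − 0 = +4, so the system shifts toward the side with more dissolved moles — to the right.
The forward reaction is exothermic. Lowering T favours the exothermic direction — shift to the right.
Adding inert gas at constant total pressure expands the volume and lowers every reacting partial pressure. With Δn_gas = 1 − 2 = -1, Q moves away from K toward the side with fewer gas moles, so the system shifts toward the side with more gas moles — to the left.
The individual effects push in opposite directions; without quantitative information the net direction cannot be determined.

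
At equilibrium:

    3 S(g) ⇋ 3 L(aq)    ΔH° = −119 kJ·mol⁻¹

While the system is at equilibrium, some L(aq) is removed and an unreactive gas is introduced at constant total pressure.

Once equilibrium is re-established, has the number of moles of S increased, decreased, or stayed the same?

cannot be determined

Removing L (aq), a product, drives the reaction to the right.
Adding inert gas at constant total pressure expands the volume and lowers every reacting partial pressure. With Δn_gas = 0 − 3 = -3, Q moves away from K toward the side with fewer gas moles, so the system shifts toward the side with more gas moles — to the left.
The two effects oppose each other, so the net shift — and hence the change in S — cannot be determined from the given information.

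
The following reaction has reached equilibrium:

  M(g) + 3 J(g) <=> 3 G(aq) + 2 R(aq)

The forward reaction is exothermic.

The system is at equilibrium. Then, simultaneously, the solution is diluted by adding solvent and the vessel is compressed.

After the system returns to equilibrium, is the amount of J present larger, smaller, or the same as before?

decreases

Dilution lowers every aqueous concentration by the same factor. Δn_aq = 5 − 0 = +5, so the system shifts toward the side with more dissolved moles — to the right.
Gas moles: reactants 4, products 0 (Δn_gas = -4). Compression shifts the system toward the side with fewer moles of gas — to the right.
The net shift is to the right. J is a reactant, so its amount decreases.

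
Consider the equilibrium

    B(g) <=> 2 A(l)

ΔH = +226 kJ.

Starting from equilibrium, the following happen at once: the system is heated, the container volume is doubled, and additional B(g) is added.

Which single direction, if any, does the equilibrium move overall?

The forward reaction is endothermic. Raising T favours the endothermic direction — shift to the right.
Gas moles: reactants 1, products 0 (Δn_gas = -1). Expansion shifts the system toward the side with more moles of gas — to the left.
Adding B (g), a reactant, drives the reaction to the right.
The individual effects push in opposite directions; without quantitative information the net direction cannot be determined.

cannot be determined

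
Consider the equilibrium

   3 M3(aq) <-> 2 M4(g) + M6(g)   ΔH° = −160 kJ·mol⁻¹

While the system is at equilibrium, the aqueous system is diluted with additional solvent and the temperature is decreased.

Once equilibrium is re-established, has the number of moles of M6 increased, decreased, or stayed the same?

Dilution lowers every aqueous concentration by the same factor. Δn_aq = 0 − 3 = -3, so the system shifts toward the side with more dissolved moles — to the left.
The forward reaction is exothermic. Lowering T favours the exothermic direction — shift to the right.
The two effects oppose each other, so the net shift — and hence the change in M6 — cannot be determined from the given information.

cannot be determined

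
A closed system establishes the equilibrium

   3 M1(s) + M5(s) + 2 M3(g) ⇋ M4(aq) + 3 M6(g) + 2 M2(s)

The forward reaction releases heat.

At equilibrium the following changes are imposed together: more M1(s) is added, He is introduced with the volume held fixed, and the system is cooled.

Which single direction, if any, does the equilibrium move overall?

M1 is a pure solid; its activity is 1 regardless of amount, so Q is unaffected — no shift from this change.
At constant volume, adding an inert gas leaves every reacting species' partial pressure unchanged, so Q is unchanged — no shift from this change.
The forward reaction is exothermic. Lowering T favours the exothermic direction — shift to the right.
Only the nonzero effect(s) matter; the net shift is to the right.

right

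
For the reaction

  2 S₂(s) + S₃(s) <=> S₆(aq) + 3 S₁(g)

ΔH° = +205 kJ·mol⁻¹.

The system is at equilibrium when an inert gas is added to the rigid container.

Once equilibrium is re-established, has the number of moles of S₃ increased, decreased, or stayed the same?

unchanged

At constant volume, adding an inert gas leaves every reacting species' partial pressure unchanged, so Q is unchanged — no shift from this change.
No net shift occurs, so the amount of S₃ is unchanged.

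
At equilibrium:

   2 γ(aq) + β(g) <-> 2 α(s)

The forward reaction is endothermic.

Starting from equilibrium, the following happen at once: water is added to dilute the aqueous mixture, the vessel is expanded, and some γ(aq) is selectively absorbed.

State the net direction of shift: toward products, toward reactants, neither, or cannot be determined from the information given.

Dilution lowers every aqueous concentration by the same factor. Δn_aq = 0 − 2 = -2, so the system shifts toward the side with more dissolved moles — to the left.
Gas moles: reactants 1, products 0 (Δn_gas = -1). Expansion shifts the system toward the side with more moles of gas — to the left.
Removing γ (aq), a reactant, drives the reaction to the left.
All effects act in the same direction — net shift to the left.

left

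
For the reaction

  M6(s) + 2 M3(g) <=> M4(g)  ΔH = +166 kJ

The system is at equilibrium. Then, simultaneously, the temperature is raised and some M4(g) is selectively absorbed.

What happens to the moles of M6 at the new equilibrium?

decreases

The forward reaction is endothermic. Raising T favours the endothermic direction — shift to the right.
Removing M4 (g), a product, drives the reaction to the right.
The net shift is to the right. M6 is a reactant, so its amount decreases.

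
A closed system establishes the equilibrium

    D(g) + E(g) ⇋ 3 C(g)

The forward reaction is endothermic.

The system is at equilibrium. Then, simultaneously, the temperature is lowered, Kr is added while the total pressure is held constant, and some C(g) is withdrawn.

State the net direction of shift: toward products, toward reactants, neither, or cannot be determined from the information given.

cannot be determined

The forward reaction is endothermic. Lowering T favours the exothermic direction — shift to the left.
Adding inert gas at constant total pressure expands the volume and lowers every reacting partial pressure. With Δn_gas = 3 − 2 = +1, Q moves away from K toward the side with fewer gas moles, so the system shifts toward the side with more gas moles — to the right.
Removing C (g), a product, drives the reaction to the right.
The individual effects push in opposite directions; without quantitative information the net direction cannot be determined.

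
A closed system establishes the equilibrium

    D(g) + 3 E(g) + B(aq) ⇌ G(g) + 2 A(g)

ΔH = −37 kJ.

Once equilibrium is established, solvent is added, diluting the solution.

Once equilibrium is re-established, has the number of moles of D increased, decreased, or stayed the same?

increases

Dilution lowers every aqueous concentration by the same factor. Δn_aq = 0 − 1 = -1, so the system shifts toward the side with more dissolved moles — to the left.
The net shift is to the left. D is a reactant, so its amount increases.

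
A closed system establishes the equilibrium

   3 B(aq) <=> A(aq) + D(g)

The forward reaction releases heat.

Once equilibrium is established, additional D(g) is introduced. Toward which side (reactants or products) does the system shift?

left

Adding D (g), a product, drives the reaction to the left.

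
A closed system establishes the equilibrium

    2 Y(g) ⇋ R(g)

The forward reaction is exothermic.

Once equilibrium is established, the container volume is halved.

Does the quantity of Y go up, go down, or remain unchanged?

decreases

Gas moles: reactants 2, products 1 (Δn_gas = -1). Compression shifts the system toward the side with fewer moles of gas — to the right.
The net shift is to the right. Y is a reactant, so its amount decreases.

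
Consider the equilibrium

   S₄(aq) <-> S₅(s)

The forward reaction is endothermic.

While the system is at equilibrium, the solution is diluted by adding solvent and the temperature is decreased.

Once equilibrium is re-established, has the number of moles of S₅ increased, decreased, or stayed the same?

Dilution lowers every aqueous concentration by the same factor. Δn_aq = 0 − 1 = -1, so the system shifts toward the side with more dissolved moles — to the left.
The forward reaction is endothermic. Lowering T favours the exothermic direction — shift to the left.
The net shift is to the left. S₅ is a product, so its amount decreases.

decreases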